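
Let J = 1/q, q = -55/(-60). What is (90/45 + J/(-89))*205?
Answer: 398930/979 ≈ 407.49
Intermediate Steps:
q = 11/12 (q = -55*(-1/60) = 11/12 ≈ 0.91667)
J = 12/11 (J = 1/(11/12) = 12/11 ≈ 1.0909)
(90/45 + J/(-89))*205 = (90/45 + (12/11)/(-89))*205 = (90*(1/45) + (12/11)*(-1/89))*205 = (2 - 12/979)*205 = (1946/979)*205 = 398930/979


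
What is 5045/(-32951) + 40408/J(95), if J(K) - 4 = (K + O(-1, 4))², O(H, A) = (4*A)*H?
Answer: 1299977983/205778995 ≈ 6.3174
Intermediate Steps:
O(H, A) = 4*A*H
J(K) = 4 + (-16 + K)² (J(K) = 4 + (K + 4*4*(-1))² = 4 + (K - 16)² = 4 + (-16 + K)²)
5045/(-32951) + 40408/J(95) = 5045/(-32951) + 40408/(4 + (-16 + 95)²) = 5045*(-1/32951) + 40408/(4 + 79²) = -5045/32951 + 40408/(4 + 6241) = -5045/32951 + 40408/6245 = 1299977983/205778995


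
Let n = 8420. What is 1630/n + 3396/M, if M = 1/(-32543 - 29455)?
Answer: -177279064973/842 ≈ -2.1055e+8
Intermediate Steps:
M = -1/61998 (M = 1/(-61998) = -1/61998 ≈ -1.6130e-5)
1630/n + 3396/M = 1630/8420 + 3396/(-1/61998) = 1630*(1/8420) + 3396*(-61998) = 163/842 - 210545208 = -177279064973/842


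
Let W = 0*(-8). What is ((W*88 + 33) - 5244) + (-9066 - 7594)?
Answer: -21871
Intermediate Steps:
W = 0
((W*88 + 33) - 5244) + (-9066 - 7594) = ((0*88 + 33) - 5244) + (-9066 - 7594) = ((0 + 33) - 5244) - 16660 = (33 - 5244) - 16660 = -5211 - 16660 = -21871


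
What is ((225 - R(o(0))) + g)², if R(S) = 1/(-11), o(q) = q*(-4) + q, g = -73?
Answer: 2798929/121 ≈ 23132.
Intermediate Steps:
o(q) = -3*q (o(q) = -4*q + q = -3*q)
R(S) = -1/11
((225 - R(o(0))) + g)² = ((225 - 1*(-1/11)) - 73)² = ((225 + 1/11) - 73)² = (2476/11 - 73)² = (1673/11)² = 2798929/121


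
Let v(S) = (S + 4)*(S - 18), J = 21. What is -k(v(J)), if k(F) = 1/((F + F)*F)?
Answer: -1/11250 ≈ -8.8889e-5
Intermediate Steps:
v(S) = (-18 + S)*(4 + S) (v(S) = (4 + S)*(-18 + S) = (-18 + S)*(4 + S))
k(F) = 1/(2*F**2) (k(F) = 1/(((2*F))*F) = (1/(2*F))/F = 1/(2*F**2))
-k(v(J)) = -1/(2*(-72 + 21**2 - 14*21)**2) = -1/(2*(-72 + 441 - 294)**2) = -1/(2*75**2) = -1/(2*5625) = -1*1/11250 = -1/11250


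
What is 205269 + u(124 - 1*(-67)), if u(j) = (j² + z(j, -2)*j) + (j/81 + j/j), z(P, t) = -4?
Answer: 19520138/81 ≈ 2.4099e+5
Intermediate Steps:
u(j) = 1 + j² - 323*j/81 (u(j) = (j² - 4*j) + (j/81 + j/j) = (j² - 4*j) + (j*(1/81) + 1) = (j² - 4*j) + (j/81 + 1) = (j² - 4*j) + (1 + j/81) = 1 + j² - 323*j/81)
205269 + u(124 - 1*(-67)) = 205269 + (1 + (124 - 1*(-67))² - 323*(124 - 1*(-67))/81) = 205269 + (1 + (124 + 67)² - 323*(124 + 67)/81) = 205269 + (1 + 191² - 323/81*191) = 205269 + (1 + 36481 - 61693/81) = 205269 + 2893349/81 = 19520138/81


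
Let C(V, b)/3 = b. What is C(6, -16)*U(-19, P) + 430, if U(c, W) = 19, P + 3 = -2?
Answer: -482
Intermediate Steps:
P = -5 (P = -3 - 2 = -5)
C(V, b) = 3*b
C(6, -16)*U(-19, P) + 430 = (3*(-16))*19 + 430 = -48*19 + 430 = -912 + 430 = -482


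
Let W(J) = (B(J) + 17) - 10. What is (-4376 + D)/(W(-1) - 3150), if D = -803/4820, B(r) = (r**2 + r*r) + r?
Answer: 21093123/15144440 ≈ 1.3928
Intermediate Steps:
B(r) = r + 2*r**2 (B(r) = (r**2 + r**2) + r = 2*r**2 + r = r + 2*r**2)
W(J) = 7 + J*(1 + 2*J) (W(J) = (J*(1 + 2*J) + 17) - 10 = (17 + J*(1 + 2*J)) - 10 = 7 + J*(1 + 2*J))
D = -803/4820 (D = -803*1/4820 = -803/4820 ≈ -0.16660)
(-4376 + D)/(W(-1) - 3150) = (-4376 - 803/4820)/((7 - (1 + 2*(-1))) - 3150) = -21093123/(4820*((7 - (1 - 2)) - 3150)) = -21093123/(4820*((7 - 1*(-1)) - 3150)) = -21093123/(4820*((7 + 1) - 3150)) = -21093123/(4820*(8 - 3150)) = -21093123/4820/(-3142) = -21093123/4820*(-1/3142) = 21093123/15144440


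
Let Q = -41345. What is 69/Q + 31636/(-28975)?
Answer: -261997939/239594275 ≈ -1.0935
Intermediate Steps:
69/Q + 31636/(-28975) = 69/(-41345) + 31636/(-28975) = 69*(-1/41345) + 31636*(-1/28975) = -69/41345 - 31636/28975 = -261997939/239594275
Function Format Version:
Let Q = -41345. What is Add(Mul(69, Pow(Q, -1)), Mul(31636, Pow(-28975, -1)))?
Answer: Rational(-261997939, 239594275) ≈ -1.0935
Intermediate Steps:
Add(Mul(69, Pow(Q, -1)), Mul(31636, Pow(-28975, -1))) = Add(Mul(69, Pow(-41345, -1)), Mul(31636, Pow(-28975, -1))) = Add(Mul(69, Rational(-1, 41345)), Mul(31636, Rational(-1, 28975))) = Add(Rational(-69, 41345), Rational(-31636, 28975)) = Rational(-261997939, 239594275)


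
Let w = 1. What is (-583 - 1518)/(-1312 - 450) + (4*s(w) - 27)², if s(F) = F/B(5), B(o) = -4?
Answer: 1383509/1762 ≈ 785.19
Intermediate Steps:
s(F) = -F/4 (s(F) = F/(-4) = F*(-¼) = -F/4)
(-583 - 1518)/(-1312 - 450) + (4*s(w) - 27)² = (-583 - 1518)/(-1312 - 450) + (4*(-¼*1) - 27)² = -2101/(-1762) + (4*(-¼) - 27)² = -2101*(-1/1762) + (-1 - 27)² = 2101/1762 + (-28)² = 2101/1762 + 784 = 1383509/1762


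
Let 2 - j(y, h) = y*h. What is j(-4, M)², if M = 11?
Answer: 2116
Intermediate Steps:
j(y, h) = 2 - h*y (j(y, h) = 2 - y*h = 2 - h*y)
j(-4, M)² = (2 - 1*11*(-4))² = (2 + 44)² = 46² = 2116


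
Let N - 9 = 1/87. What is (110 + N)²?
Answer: 107205316/7569 ≈ 14164.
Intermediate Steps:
N = 784/87 (N = 9 + 1/87 = 784/87 ≈ 9.0115)
(110 + N)² = (110 + 784/87)² = (10354/87)² = 107205316/7569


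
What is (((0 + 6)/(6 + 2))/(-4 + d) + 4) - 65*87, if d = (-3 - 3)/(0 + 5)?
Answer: -587719/104 ≈ -5651.1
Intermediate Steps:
d = -6/5 ≈ -1.2000
(((0 + 6)/(6 + 2))/(-4 + d) + 4) - 65*87 = (((0 + 6)/(6 + 2))/(-4 - 6/5) + 4) - 65*87 = ((6/8)/(-26/5) + 4) - 5655 = (-15/(13*8) + 4) - 5655 = (-5/26*¾ + 4) - 5655 = (-15/104 + 4) - 5655 = 401/104 - 5655 = -587719/104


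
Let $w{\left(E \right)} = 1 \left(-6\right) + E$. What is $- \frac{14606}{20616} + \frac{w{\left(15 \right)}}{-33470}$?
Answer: $- \frac{122262091}{172504380} \approx -0.70875$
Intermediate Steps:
$w{\left(E \right)} = -6 + E$
$- \frac{14606}{20616} + \frac{w{\left(15 \right)}}{-33470} = - \frac{14606}{20616} + \frac{-6 + 15}{-33470} = \left(-14606\right) \frac{1}{20616} + 9 \left(- \frac{1}{33470}\right) = - \frac{7303}{10308} - \frac{9}{33470} = - \frac{122262091}{172504380}$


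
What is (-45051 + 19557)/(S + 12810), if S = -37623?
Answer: 8498/8271 ≈ 1.0274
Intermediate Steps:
(-45051 + 19557)/(S + 12810) = (-45051 + 19557)/(-37623 + 12810) = -25494/(-24813) = -25494*(-1/24813) = 8498/8271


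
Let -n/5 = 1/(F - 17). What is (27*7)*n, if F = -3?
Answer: 189/4 ≈ 47.250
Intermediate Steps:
n = ¼ (n = -5/(-3 - 17) = -5/(-20) = -5*(-1/20) = ¼ ≈ 0.25000)
(27*7)*n = (27*7)*(¼) = 189*(¼) = 189/4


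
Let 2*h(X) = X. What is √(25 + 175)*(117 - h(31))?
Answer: 1015*√2 ≈ 1435.4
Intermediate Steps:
h(X) = X/2
√(25 + 175)*(117 - h(31)) = √(25 + 175)*(117 - 31/2) = √200*(117 - 1*31/2) = (10*√2)*(117 - 31/2) = (10*√2)*(203/2) = 1015*√2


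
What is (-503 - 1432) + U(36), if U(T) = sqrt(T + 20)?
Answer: -1935 + 2*sqrt(14) ≈ -1927.5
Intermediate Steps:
U(T) = sqrt(20 + T)
(-503 - 1432) + U(36) = (-503 - 1432) + sqrt(20 + 36) = -1935 + sqrt(56) = -1935 + 2*sqrt(14)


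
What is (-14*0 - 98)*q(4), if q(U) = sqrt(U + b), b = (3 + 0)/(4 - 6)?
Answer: -49*sqrt(10) ≈ -154.95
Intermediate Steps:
b = -3/2 (b = 3/(-2) = 3*(-1/2) = -3/2 ≈ -1.5000)
q(U) = sqrt(-3/2 + U) (q(U) = sqrt(U - 3/2) = sqrt(-3/2 + U))
(-14*0 - 98)*q(4) = (-14*0 - 98)*(sqrt(-6 + 4*4)/2) = (0 - 98)*(sqrt(-6 + 16)/2) = -49*sqrt(10)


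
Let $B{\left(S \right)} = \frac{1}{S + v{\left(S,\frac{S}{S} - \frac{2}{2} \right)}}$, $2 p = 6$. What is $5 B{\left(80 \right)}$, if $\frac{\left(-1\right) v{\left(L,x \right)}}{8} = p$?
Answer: $\frac{5}{56} \approx 0.089286$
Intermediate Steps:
$p = 3$ ($p = \frac{1}{2} \cdot 6 = 3$)
$v{\left(L,x \right)} = -24$ ($v{\left(L,x \right)} = \left(-8\right) 3 = -24$)
$B{\left(S \right)} = \frac{1}{-24 + S}$ ($B{\left(S \right)} = \frac{1}{S - 24} = \frac{1}{-24 + S}$)
$5 B{\left(80 \right)} = \frac{5}{-24 + 80} = \frac{5}{56}$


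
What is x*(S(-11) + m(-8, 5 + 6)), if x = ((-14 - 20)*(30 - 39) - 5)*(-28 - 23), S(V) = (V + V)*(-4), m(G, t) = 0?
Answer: -1350888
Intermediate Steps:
S(V) = -8*V (S(V) = (2*V)*(-4) = -8*V)
x = -15351 (x = (-34*(-9) - 5)*(-51) = (306 - 5)*(-51) = 301*(-51) = -15351)
x*(S(-11) + m(-8, 5 + 6)) = -15351*(-8*(-11) + 0) = -15351*(88 + 0) = -15351*88 = -1350888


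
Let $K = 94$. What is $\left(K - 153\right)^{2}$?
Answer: $3481$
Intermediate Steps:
$\left(K - 153\right)^{2} = \left(94 - 153\right)^{2} = \left(-59\right)^{2} = 3481$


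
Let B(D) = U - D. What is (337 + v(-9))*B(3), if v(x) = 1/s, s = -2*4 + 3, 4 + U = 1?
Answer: -10104/5 ≈ -2020.8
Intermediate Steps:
U = -3 (U = -4 + 1 = -3)
B(D) = -3 - D
s = -5 (s = -8 + 3 = -5)
v(x) = -⅕ (v(x) = 1/(-5) = -⅕)
(337 + v(-9))*B(3) = (337 - ⅕)*(-3 - 1*3) = 1684*(-3 - 3)/5 = (1684/5)*(-6) = -10104/5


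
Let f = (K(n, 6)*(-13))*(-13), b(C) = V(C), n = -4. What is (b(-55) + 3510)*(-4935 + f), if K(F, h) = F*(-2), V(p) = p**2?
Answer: -23414905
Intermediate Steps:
b(C) = C**2
K(F, h) = -2*F
f = 1352 (f = (-2*(-4)*(-13))*(-13) = (8*(-13))*(-13) = -104*(-13) = 1352)
(b(-55) + 3510)*(-4935 + f) = ((-55)**2 + 3510)*(-4935 + 1352) = (3025 + 3510)*(-3583) = 6535*(-3583) = -23414905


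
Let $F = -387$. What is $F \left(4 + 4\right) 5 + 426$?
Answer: $-15054$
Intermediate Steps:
$F \left(4 + 4\right) 5 + 426 = - 387 \left(4 + 4\right) 5 + 426 = - 387 \cdot 8 \cdot 5 + 426 = \left(-387\right) 40 + 426 = -15480 + 426 = -15054$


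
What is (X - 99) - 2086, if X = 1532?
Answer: -653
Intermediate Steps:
(X - 99) - 2086 = (1532 - 99) - 2086 = 1433 - 2086 = -653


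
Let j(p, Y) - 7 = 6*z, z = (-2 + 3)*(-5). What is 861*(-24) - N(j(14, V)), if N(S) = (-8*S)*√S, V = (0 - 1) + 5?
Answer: -20664 - 184*I*√23 ≈ -20664.0 - 882.43*I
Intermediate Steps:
z = -5 (z = 1*(-5) = -5)
V = 4 (V = -1 + 5 = 4)
j(p, Y) = -23 (j(p, Y) = 7 + 6*(-5) = 7 - 30 = -23)
N(S) = -8*S^(3/2)
861*(-24) - N(j(14, V)) = 861*(-24) - (-8)*(-23)^(3/2) = -20664 - (-8)*(-23*I*√23) = -20664 - 184*I*√23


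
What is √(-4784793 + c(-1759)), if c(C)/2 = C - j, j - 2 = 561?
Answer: I*√4789437 ≈ 2188.5*I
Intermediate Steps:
j = 563 (j = 2 + 561 = 563)
c(C) = -1126 + 2*C (c(C) = 2*(C - 1*563) = 2*(C - 563) = 2*(-563 + C) = -1126 + 2*C)
√(-4784793 + c(-1759)) = √(-4784793 + (-1126 + 2*(-1759))) = √(-4784793 + (-1126 - 3518)) = √(-4784793 - 4644) = √(-4789437) = I*√4789437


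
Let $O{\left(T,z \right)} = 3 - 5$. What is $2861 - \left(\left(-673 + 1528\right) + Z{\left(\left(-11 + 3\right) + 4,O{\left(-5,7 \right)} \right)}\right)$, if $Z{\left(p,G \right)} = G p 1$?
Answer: $1998$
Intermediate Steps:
$O{\left(T,z \right)} = -2$
$Z{\left(p,G \right)} = G p$
$2861 - \left(\left(-673 + 1528\right) + Z{\left(\left(-11 + 3\right) + 4,O{\left(-5,7 \right)} \right)}\right) = 2861 - \left(\left(-673 + 1528\right) - 2 \left(\left(-11 + 3\right) + 4\right)\right) = 2861 - \left(855 - 2 \left(-8 + 4\right)\right) = 2861 - \left(855 - -8\right) = 2861 - \left(855 + 8\right) = 2861 - 863 = 1998$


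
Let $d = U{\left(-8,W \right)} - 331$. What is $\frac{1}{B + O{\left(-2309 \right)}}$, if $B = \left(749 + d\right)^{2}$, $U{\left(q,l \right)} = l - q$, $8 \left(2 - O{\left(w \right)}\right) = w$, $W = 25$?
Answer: $\frac{8}{1629533} \approx 4.9094 \cdot 10^{-6}$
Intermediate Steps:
$O{\left(w \right)} = 2 - \frac{w}{8}$
$d = -298$ ($d = \left(25 - -8\right) - 331 = \left(25 + 8\right) - 331 = 33 - 331 = -298$)
$B = 203401$ ($B = \left(749 - 298\right)^{2} = 451^{2} = 203401$)
$\frac{1}{B + O{\left(-2309 \right)}} = \frac{1}{203401 + \left(2 - - \frac{2309}{8}\right)} = \frac{1}{203401 + \left(2 + \frac{2309}{8}\right)} = \frac{1}{203401 + \frac{2325}{8}} = \frac{1}{\frac{1629533}{8}} = \frac{8}{1629533}$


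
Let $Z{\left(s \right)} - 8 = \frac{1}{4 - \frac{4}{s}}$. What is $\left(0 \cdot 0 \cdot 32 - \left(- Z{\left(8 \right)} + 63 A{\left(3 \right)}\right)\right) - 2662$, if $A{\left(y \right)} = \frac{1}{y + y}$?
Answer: $- \frac{37299}{14} \approx -2664.2$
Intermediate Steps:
$A{\left(y \right)} = \frac{1}{2 y}$
$Z{\left(s \right)} = 8 + \frac{1}{4 - \frac{4}{s}}$
$\left(0 \cdot 0 \cdot 32 - \left(- Z{\left(8 \right)} + 63 A{\left(3 \right)}\right)\right) - 2662 = \left(0 \cdot 0 \cdot 32 - \left(63 \cdot \frac{1}{2} \cdot \frac{1}{3} - \frac{-32 + 33 \cdot 8}{4 \left(-1 + 8\right)}\right)\right) - 2662 = \left(0 \cdot 32 - \left(63 \cdot \frac{1}{2} \cdot \frac{1}{3} - \frac{-32 + 264}{4 \cdot 7}\right)\right) - 2662 = \left(0 + \left(\left(-63\right) \frac{1}{6} + \frac{1}{4} \cdot \frac{1}{7} \cdot 232\right)\right) - 2662 = \left(0 + \left(- \frac{21}{2} + \frac{58}{7}\right)\right) - 2662 = \left(0 - \frac{31}{14}\right) - 2662 = - \frac{31}{14} - 2662 = - \frac{37299}{14}$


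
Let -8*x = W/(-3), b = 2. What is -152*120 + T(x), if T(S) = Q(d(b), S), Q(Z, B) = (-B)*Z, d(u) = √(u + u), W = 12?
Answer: -18241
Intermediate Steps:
d(u) = √2*√u (d(u) = √(2*u) = √2*√u)
x = ½ (x = -3/(2*(-3)) = -3*(-1)/(2*3) = -⅛*(-4) = ½ ≈ 0.50000)
Q(Z, B) = -B*Z
T(S) = -2*S (T(S) = -S*√2*√2 = -1*S*2 = -2*S)
-152*120 + T(x) = -152*120 - 2*½ = -18240 - 1 = -18241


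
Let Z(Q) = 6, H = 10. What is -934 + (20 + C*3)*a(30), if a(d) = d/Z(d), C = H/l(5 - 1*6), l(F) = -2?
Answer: -909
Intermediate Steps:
C = -5 (C = 10/(-2) = 10*(-1/2) = -5)
a(d) = d/6
-934 + (20 + C*3)*a(30) = -934 + (20 - 5*3)*((1/6)*30) = -934 + (20 - 15)*5 = -934 + 5*5 = -934 + 25 = -909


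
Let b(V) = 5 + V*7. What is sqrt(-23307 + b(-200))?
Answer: I*sqrt(24702) ≈ 157.17*I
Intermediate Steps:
b(V) = 5 + 7*V
sqrt(-23307 + b(-200)) = sqrt(-23307 + (5 + 7*(-200))) = sqrt(-23307 + (5 - 1400)) = sqrt(-23307 - 1395) = sqrt(-24702) = I*sqrt(24702)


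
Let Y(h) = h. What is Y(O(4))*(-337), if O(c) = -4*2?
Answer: 2696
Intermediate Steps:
O(c) = -8
Y(O(4))*(-337) = -8*(-337) = 2696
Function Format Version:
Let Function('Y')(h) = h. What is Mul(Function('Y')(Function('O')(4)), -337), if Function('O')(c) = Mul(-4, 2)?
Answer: 2696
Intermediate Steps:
Function('O')(c) = -8
Mul(Function('Y')(Function('O')(4)), -337) = Mul(-8, -337) = 2696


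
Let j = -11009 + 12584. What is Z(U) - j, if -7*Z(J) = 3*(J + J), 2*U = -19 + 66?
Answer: -11166/7 ≈ -1595.1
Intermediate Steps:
U = 47/2 (U = (-19 + 66)/2 = (½)*47 = 47/2 ≈ 23.500)
Z(J) = -6*J/7 (Z(J) = -3*(J + J)/7 = -3*2*J/7 = -6*J/7)
j = 1575
Z(U) - j = -6/7*47/2 - 1*1575 = -141/7 - 1575 = -11166/7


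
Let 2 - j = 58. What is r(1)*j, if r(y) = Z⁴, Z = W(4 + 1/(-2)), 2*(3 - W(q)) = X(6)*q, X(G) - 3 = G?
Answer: -47356407/32 ≈ -1.4799e+6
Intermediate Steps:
X(G) = 3 + G
W(q) = 3 - 9*q/2 (W(q) = 3 - (3 + 6)*q/2 = 3 - 9*q/2)
Z = -51/4 (Z = 3 - 9*(4 + 1/(-2))/2 = 3 - 9*(4 - ½)/2 = 3 - 9/2*7/2 = 3 - 63/4 = -51/4 ≈ -12.750)
j = -56 (j = 2 - 1*58 = 2 - 58 = -56)
r(y) = 6765201/256 (r(y) = (-51/4)⁴ = 6765201/256)
r(1)*j = (6765201/256)*(-56) = -47356407/32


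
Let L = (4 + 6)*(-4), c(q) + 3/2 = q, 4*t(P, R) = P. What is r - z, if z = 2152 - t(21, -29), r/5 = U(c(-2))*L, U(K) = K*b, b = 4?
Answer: 2613/4 ≈ 653.25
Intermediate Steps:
t(P, R) = P/4
c(q) = -3/2 + q
L = -40 (L = 10*(-4) = -40)
U(K) = 4*K (U(K) = K*4 = 4*K)
r = 2800 (r = 5*((4*(-3/2 - 2))*(-40)) = 5*((4*(-7/2))*(-40)) = 5*(-14*(-40)) = 5*560 = 2800)
z = 8587/4 (z = 2152 - 21/4 = 8587/4 ≈ 2146.8)
r - z = 2800 - 1*8587/4 = 2800 - 8587/4 = 2613/4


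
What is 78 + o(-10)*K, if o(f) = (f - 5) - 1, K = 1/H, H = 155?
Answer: 12074/155 ≈ 77.897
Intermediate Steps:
K = 1/155 ≈ 0.0064516
o(f) = -6 + f (o(f) = (-5 + f) - 1 = -6 + f)
78 + o(-10)*K = 78 + (-6 - 10)*(1/155) = 78 - 16*1/155 = 78 - 16/155 = 12074/155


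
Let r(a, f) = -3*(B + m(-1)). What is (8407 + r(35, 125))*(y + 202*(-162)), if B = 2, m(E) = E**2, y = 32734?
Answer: 83980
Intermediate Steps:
r(a, f) = -9 (r(a, f) = -3*(2 + (-1)**2) = -3*(2 + 1) = -3*3 = -9)
(8407 + r(35, 125))*(y + 202*(-162)) = (8407 - 9)*(32734 + 202*(-162)) = 8398*(32734 - 32724) = 8398*10 = 83980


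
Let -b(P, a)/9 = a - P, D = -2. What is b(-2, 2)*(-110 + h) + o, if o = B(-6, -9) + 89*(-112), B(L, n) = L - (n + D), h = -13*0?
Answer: -6003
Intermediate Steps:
h = 0
b(P, a) = -9*a + 9*P (b(P, a) = -9*(a - P) = -9*a + 9*P)
B(L, n) = 2 + L - n (B(L, n) = L - (n - 2) = L - (-2 + n) = L + (2 - n) = 2 + L - n)
o = -9963 (o = (2 - 6 - 1*(-9)) + 89*(-112) = (2 - 6 + 9) - 9968 = 5 - 9968 = -9963)
b(-2, 2)*(-110 + h) + o = (-9*2 + 9*(-2))*(-110 + 0) - 9963 = (-18 - 18)*(-110) - 9963 = -36*(-110) - 9963 = 3960 - 9963 = -6003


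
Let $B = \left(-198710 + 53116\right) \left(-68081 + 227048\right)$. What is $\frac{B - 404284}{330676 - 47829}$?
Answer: $- \frac{23145045682}{282847} \approx -81829.0$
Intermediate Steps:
$B = -23144641398$ ($B = \left(-145594\right) 158967 = -23144641398$)
$\frac{B - 404284}{330676 - 47829} = \frac{-23144641398 - 404284}{330676 - 47829} = - \frac{23145045682}{282847}$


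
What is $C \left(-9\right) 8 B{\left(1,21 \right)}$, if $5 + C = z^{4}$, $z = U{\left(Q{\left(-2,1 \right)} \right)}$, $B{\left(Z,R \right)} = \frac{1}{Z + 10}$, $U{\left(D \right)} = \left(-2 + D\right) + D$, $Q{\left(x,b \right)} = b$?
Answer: $\frac{360}{11} \approx 32.727$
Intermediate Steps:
$U{\left(D \right)} = -2 + 2 D$
$B{\left(Z,R \right)} = \frac{1}{10 + Z}$
$z = 0$ ($z = -2 + 2 \cdot 1 = -2 + 2 = 0$)
$C = -5$ ($C = -5 + 0^{4} = -5 + 0 = -5$)
$C \left(-9\right) 8 B{\left(1,21 \right)} = \frac{\left(-5\right) \left(-9\right) 8}{10 + 1} = \frac{45 \cdot 8}{11} = 360 \cdot \frac{1}{11} = \frac{360}{11}$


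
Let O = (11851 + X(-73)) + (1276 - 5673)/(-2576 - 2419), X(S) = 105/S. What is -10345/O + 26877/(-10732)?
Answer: -156620529365307/46373893782212 ≈ -3.3773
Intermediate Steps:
O = 4321085891/364635 (O = (11851 + 105/(-73)) + (1276 - 5673)/(-2576 - 2419) = (11851 + 105*(-1/73)) - 4397/(-4995) = (11851 - 105/73) - 4397*(-1/4995) = 865018/73 + 4397/4995 = 4321085891/364635 ≈ 11850.)
-10345/O + 26877/(-10732) = -10345/4321085891/364635 + 26877/(-10732) = -10345*364635/4321085891 + 26877*(-1/10732) = -3772149075/4321085891 - 26877/10732 = -156620529365307/46373893782212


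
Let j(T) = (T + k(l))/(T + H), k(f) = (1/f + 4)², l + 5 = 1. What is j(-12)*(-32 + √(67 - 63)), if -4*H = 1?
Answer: 495/98 ≈ 5.0510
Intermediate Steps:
l = -4 (l = -5 + 1 = -4)
H = -¼ (H = -¼*1 = -¼ ≈ -0.25000)
k(f) = (4 + 1/f)²
j(T) = (225/16 + T)/(-¼ + T) (j(T) = (T + (1 + 4*(-4))²/(-4)²)/(T - ¼) = (T + (1 - 16)²/16)/(-¼ + T) = (T + (1/16)*(-15)²)/(-¼ + T) = (T + (1/16)*225)/(-¼ + T) = (T + 225/16)/(-¼ + T) = (225/16 + T)/(-¼ + T))
j(-12)*(-32 + √(67 - 63)) = ((225 + 16*(-12))/(4*(-1 + 4*(-12))))*(-32 + √(67 - 63)) = ((225 - 192)/(4*(-1 - 48)))*(-32 + √4) = ((¼)*33/(-49))*(-32 + 2) = ((¼)*(-1/49)*33)*(-30) = -33/196*(-30) = 495/98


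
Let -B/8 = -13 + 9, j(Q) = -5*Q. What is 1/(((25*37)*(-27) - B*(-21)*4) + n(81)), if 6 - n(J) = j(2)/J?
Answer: -81/1804751 ≈ -4.4882e-5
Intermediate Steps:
B = 32 (B = -8*(-13 + 9) = -8*(-4) = 32)
n(J) = 6 + 10/J (n(J) = 6 - (-5*2)/J = 6 - (-10)/J = 6 + 10/J)
1/(((25*37)*(-27) - B*(-21)*4) + n(81)) = 1/(((25*37)*(-27) - 32*(-21)*4) + (6 + 10/81)) = 1/((925*(-27) - (-672)*4) + (6 + 10*(1/81))) = 1/((-24975 - 1*(-2688)) + (6 + 10/81)) = 1/((-24975 + 2688) + 496/81) = 1/(-22287 + 496/81) = 1/(-1804751/81) = -81/1804751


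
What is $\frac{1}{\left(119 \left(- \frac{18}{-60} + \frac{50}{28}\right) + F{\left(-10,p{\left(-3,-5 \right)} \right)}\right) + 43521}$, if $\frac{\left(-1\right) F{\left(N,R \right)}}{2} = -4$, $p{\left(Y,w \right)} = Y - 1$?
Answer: $\frac{5}{218886} \approx 2.2843 \cdot 10^{-5}$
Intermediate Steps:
$p{\left(Y,w \right)} = -1 + Y$
$F{\left(N,R \right)} = 8$ ($F{\left(N,R \right)} = \left(-2\right) \left(-4\right) = 8$)
$\frac{1}{\left(119 \left(- \frac{18}{-60} + \frac{50}{28}\right) + F{\left(-10,p{\left(-3,-5 \right)} \right)}\right) + 43521} = \frac{1}{\left(119 \left(- \frac{18}{-60} + \frac{50}{28}\right) + 8\right) + 43521} = \frac{1}{\left(119 \left(\left(-18\right) \left(- \frac{1}{60}\right) + 50 \cdot \frac{1}{28}\right) + 8\right) + 43521} = \frac{1}{\left(119 \left(\frac{3}{10} + \frac{25}{14}\right) + 8\right) + 43521} = \frac{1}{\left(119 \cdot \frac{73}{35} + 8\right) + 43521} = \frac{1}{\left(\frac{1241}{5} + 8\right) + 43521} = \frac{1}{\frac{1281}{5} + 43521} = \frac{1}{\frac{218886}{5}} = \frac{5}{218886}$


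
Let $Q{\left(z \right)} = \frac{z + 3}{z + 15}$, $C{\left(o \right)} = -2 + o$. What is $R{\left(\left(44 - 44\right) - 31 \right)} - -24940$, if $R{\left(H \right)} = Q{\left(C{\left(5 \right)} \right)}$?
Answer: $\frac{74821}{3} \approx 24940.0$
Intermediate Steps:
$Q{\left(z \right)} = \frac{3 + z}{15 + z}$
$R{\left(H \right)} = \frac{1}{3}$ ($R{\left(H \right)} = \frac{3 + \left(-2 + 5\right)}{15 + \left(-2 + 5\right)} = \frac{3 + 3}{15 + 3} = \frac{1}{18} \cdot 6 = \frac{1}{3}$)
$R{\left(\left(44 - 44\right) - 31 \right)} - -24940 = \frac{1}{3} - -24940 = \frac{1}{3} + 24940 = \frac{74821}{3}$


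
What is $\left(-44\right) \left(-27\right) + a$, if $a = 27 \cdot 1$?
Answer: $1215$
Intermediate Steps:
$a = 27$
$\left(-44\right) \left(-27\right) + a = \left(-44\right) \left(-27\right) + 27 = 1188 + 27 = 1215$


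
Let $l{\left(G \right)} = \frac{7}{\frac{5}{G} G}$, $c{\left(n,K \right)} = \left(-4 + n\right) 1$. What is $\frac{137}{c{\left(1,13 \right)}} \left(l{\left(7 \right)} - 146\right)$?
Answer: $\frac{33017}{5} \approx 6603.4$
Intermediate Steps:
$c{\left(n,K \right)} = -4 + n$
$l{\left(G \right)} = \frac{7}{5}$
$\frac{137}{c{\left(1,13 \right)}} \left(l{\left(7 \right)} - 146\right) = \frac{137}{-4 + 1} \left(\frac{7}{5} - 146\right) = \frac{137}{-3} \left(- \frac{723}{5}\right) = 137 \left(- \frac{1}{3}\right) \left(- \frac{723}{5}\right) = \left(- \frac{137}{3}\right) \left(- \frac{723}{5}\right) = \frac{33017}{5}$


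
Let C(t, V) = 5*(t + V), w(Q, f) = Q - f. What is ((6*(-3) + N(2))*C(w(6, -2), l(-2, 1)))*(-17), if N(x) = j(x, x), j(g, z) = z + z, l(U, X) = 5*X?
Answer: 15470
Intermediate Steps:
j(g, z) = 2*z
N(x) = 2*x
C(t, V) = 5*V + 5*t (C(t, V) = 5*(V + t) = 5*V + 5*t)
((6*(-3) + N(2))*C(w(6, -2), l(-2, 1)))*(-17) = ((6*(-3) + 2*2)*(5*(5*1) + 5*(6 - 1*(-2))))*(-17) = ((-18 + 4)*(5*5 + 5*(6 + 2)))*(-17) = -14*(25 + 5*8)*(-17) = -14*(25 + 40)*(-17) = -14*65*(-17) = -910*(-17) = 15470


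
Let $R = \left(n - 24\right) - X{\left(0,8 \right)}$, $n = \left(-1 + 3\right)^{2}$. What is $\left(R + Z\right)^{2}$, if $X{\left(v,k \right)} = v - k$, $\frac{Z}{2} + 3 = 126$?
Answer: $54756$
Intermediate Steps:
$Z = 246$ ($Z = -6 + 2 \cdot 126 = -6 + 252 = 246$)
$n = 4$ ($n = 2^{2} = 4$)
$R = -12$ ($R = \left(4 - 24\right) - \left(0 - 8\right) = -20 - \left(0 - 8\right) = -20 - -8 = -20 + 8 = -12$)
$\left(R + Z\right)^{2} = \left(-12 + 246\right)^{2} = 234^{2} = 54756$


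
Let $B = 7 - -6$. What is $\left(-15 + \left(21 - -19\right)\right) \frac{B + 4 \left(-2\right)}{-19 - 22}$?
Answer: $- \frac{125}{41} \approx -3.0488$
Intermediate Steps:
$B = 13$ ($B = 7 + 6 = 13$)
$\left(-15 + \left(21 - -19\right)\right) \frac{B + 4 \left(-2\right)}{-19 - 22} = \left(-15 + \left(21 - -19\right)\right) \frac{13 + 4 \left(-2\right)}{-19 - 22} = \left(-15 + \left(21 + 19\right)\right) \frac{13 - 8}{-41} = \left(-15 + 40\right) 5 \left(- \frac{1}{41}\right) = 25 \left(- \frac{5}{41}\right) = - \frac{125}{41}$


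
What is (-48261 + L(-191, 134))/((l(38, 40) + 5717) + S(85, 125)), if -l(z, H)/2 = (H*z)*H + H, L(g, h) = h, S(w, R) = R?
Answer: 2831/6814 ≈ 0.41547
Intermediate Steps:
l(z, H) = -2*H - 2*z*H**2 (l(z, H) = -2*((H*z)*H + H) = -2*(z*H**2 + H) = -2*(H + z*H**2) = -2*H - 2*z*H**2)
(-48261 + L(-191, 134))/((l(38, 40) + 5717) + S(85, 125)) = (-48261 + 134)/((-2*40*(1 + 40*38) + 5717) + 125) = -48127/((-2*40*(1 + 1520) + 5717) + 125) = -48127/((-2*40*1521 + 5717) + 125) = -48127/((-121680 + 5717) + 125) = -48127/(-115963 + 125) = -48127/(-115838) = -48127*(-1/115838) = 2831/6814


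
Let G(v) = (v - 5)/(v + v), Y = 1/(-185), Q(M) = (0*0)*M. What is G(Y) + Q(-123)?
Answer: 463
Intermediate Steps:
Q(M) = 0 (Q(M) = 0*M = 0)
Y = -1/185 ≈ -0.0054054
G(v) = (-5 + v)/(2*v) (G(v) = (-5 + v)/((2*v)) = (-5 + v)*(1/(2*v)) = (-5 + v)/(2*v))
G(Y) + Q(-123) = (-5 - 1/185)/(2*(-1/185)) + 0 = (½)*(-185)*(-926/185) + 0 = 463 + 0 = 463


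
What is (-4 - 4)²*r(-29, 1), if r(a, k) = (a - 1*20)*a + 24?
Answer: 92480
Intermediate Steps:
r(a, k) = 24 + a*(-20 + a) (r(a, k) = (a - 20)*a + 24 = (-20 + a)*a + 24 = a*(-20 + a) + 24 = 24 + a*(-20 + a))
(-4 - 4)²*r(-29, 1) = (-4 - 4)²*(24 + (-29)² - 20*(-29)) = (-8)²*(24 + 841 + 580) = 64*1445 = 92480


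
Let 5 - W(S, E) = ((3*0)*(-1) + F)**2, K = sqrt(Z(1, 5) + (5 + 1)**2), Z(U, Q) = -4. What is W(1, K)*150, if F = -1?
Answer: 600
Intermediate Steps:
K = 4*sqrt(2) (K = sqrt(-4 + (5 + 1)**2) = sqrt(-4 + 6**2) = sqrt(-4 + 36) = sqrt(32) = 4*sqrt(2) ≈ 5.6569)
W(S, E) = 4 (W(S, E) = 5 - ((3*0)*(-1) - 1)**2 = 5 - (0*(-1) - 1)**2 = 5 - (0 - 1)**2 = 5 - 1*(-1)**2 = 5 - 1*1 = 5 - 1 = 4)
W(1, K)*150 = 4*150 = 600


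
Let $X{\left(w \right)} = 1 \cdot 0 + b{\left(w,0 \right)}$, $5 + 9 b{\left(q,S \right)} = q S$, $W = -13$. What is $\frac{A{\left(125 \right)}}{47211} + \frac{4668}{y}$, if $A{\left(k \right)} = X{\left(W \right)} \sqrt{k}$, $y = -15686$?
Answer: $- \frac{2334}{7843} - \frac{25 \sqrt{5}}{424899} \approx -0.29772$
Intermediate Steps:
$b{\left(q,S \right)} = - \frac{5}{9} + \frac{S q}{9}$ ($b{\left(q,S \right)} = - \frac{5}{9} + \frac{q S}{9} = - \frac{5}{9} + \frac{S q}{9}$)
$X{\left(w \right)} = - \frac{5}{9}$ ($X{\left(w \right)} = 1 \cdot 0 + \left(- \frac{5}{9} + \frac{1}{9} \cdot 0 w\right) = 0 + \left(- \frac{5}{9} + 0\right) = 0 - \frac{5}{9} = - \frac{5}{9}$)
$A{\left(k \right)} = - \frac{5 \sqrt{k}}{9}$
$\frac{A{\left(125 \right)}}{47211} + \frac{4668}{y} = \frac{\left(- \frac{5}{9}\right) \sqrt{125}}{47211} + \frac{4668}{-15686} = - \frac{5 \cdot 5 \sqrt{5}}{9} \cdot \frac{1}{47211} + 4668 \left(- \frac{1}{15686}\right) = - \frac{25 \sqrt{5}}{9} \cdot \frac{1}{47211} - \frac{2334}{7843} = - \frac{25 \sqrt{5}}{424899} - \frac{2334}{7843} = - \frac{2334}{7843} - \frac{25 \sqrt{5}}{424899}$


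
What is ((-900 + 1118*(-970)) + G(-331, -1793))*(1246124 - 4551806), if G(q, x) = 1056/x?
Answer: 584820684875232/163 ≈ 3.5879e+12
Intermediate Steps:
((-900 + 1118*(-970)) + G(-331, -1793))*(1246124 - 4551806) = ((-900 + 1118*(-970)) + 1056/(-1793))*(1246124 - 4551806) = ((-900 - 1084460) + 1056*(-1/1793))*(-3305682) = (-1085360 - 96/163)*(-3305682) = -176913776/163*(-3305682) = 584820684875232/163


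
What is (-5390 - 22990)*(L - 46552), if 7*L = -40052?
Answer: 10384696080/7 ≈ 1.4835e+9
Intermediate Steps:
L = -40052/7 (L = (⅐)*(-40052) = -40052/7 ≈ -5721.7)
(-5390 - 22990)*(L - 46552) = (-5390 - 22990)*(-40052/7 - 46552) = -28380*(-365916/7) = 10384696080/7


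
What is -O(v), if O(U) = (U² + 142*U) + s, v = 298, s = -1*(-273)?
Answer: -131393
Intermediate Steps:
s = 273
O(U) = 273 + U² + 142*U (O(U) = (U² + 142*U) + 273 = 273 + U² + 142*U)
-O(v) = -(273 + 298² + 142*298) = -(273 + 88804 + 42316) = -1*131393 = -131393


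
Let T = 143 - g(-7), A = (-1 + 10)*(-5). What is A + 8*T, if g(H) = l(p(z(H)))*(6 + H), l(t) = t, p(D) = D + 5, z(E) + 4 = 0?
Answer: 1107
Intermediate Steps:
z(E) = -4 (z(E) = -4 + 0 = -4)
p(D) = 5 + D
A = -45 (A = 9*(-5) = -45)
g(H) = 6 + H (g(H) = (5 - 4)*(6 + H) = 1*(6 + H) = 6 + H)
T = 144 (T = 143 - (6 - 7) = 143 - 1*(-1) = 143 + 1 = 144)
A + 8*T = -45 + 8*144 = -45 + 1152 = 1107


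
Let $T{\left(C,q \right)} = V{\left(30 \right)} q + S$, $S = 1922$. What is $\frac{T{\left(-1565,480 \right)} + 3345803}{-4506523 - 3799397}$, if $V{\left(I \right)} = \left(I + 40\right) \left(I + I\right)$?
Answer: $- \frac{10415}{16128} \approx -0.64577$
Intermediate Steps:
$V{\left(I \right)} = 2 I \left(40 + I\right)$ ($V{\left(I \right)} = \left(40 + I\right) 2 I = 2 I \left(40 + I\right)$)
$T{\left(C,q \right)} = 1922 + 4200 q$ ($T{\left(C,q \right)} = 2 \cdot 30 \left(40 + 30\right) q + 1922 = 2 \cdot 30 \cdot 70 q + 1922 = 4200 q + 1922 = 1922 + 4200 q$)
$\frac{T{\left(-1565,480 \right)} + 3345803}{-4506523 - 3799397} = \frac{\left(1922 + 4200 \cdot 480\right) + 3345803}{-4506523 - 3799397} = \frac{\left(1922 + 2016000\right) + 3345803}{-8305920} = \left(2017922 + 3345803\right) \left(- \frac{1}{8305920}\right) = 5363725 \left(- \frac{1}{8305920}\right) = - \frac{10415}{16128}$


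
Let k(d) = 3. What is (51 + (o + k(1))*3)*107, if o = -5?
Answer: 4815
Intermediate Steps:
(51 + (o + k(1))*3)*107 = (51 + (-5 + 3)*3)*107 = (51 - 2*3)*107 = (51 - 6)*107 = 45*107 = 4815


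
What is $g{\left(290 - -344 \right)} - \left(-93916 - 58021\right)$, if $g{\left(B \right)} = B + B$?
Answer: $153205$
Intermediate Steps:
$g{\left(B \right)} = 2 B$
$g{\left(290 - -344 \right)} - \left(-93916 - 58021\right) = 2 \left(290 - -344\right) - \left(-93916 - 58021\right) = 2 \left(290 + 344\right) - -151937 = 2 \cdot 634 + 151937 = 1268 + 151937 = 153205$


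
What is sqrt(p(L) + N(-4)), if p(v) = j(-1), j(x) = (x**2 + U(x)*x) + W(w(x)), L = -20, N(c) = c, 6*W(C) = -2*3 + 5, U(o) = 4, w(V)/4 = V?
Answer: I*sqrt(258)/6 ≈ 2.6771*I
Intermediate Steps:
w(V) = 4*V
W(C) = -1/6 (W(C) = (-2*3 + 5)/6 = (-6 + 5)/6 = (1/6)*(-1) = -1/6)
j(x) = -1/6 + x**2 + 4*x (j(x) = (x**2 + 4*x) - 1/6 = -1/6 + x**2 + 4*x)
p(v) = -19/6 (p(v) = -1/6 + (-1)**2 + 4*(-1) = -1/6 + 1 - 4 = -19/6)
sqrt(p(L) + N(-4)) = sqrt(-19/6 - 4) = sqrt(-43/6) = I*sqrt(258)/6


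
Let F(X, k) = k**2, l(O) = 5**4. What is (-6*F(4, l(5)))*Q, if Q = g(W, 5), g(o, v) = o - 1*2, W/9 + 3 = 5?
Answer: -37500000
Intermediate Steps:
l(O) = 625
W = 18 (W = -27 + 9*5 = -27 + 45 = 18)
g(o, v) = -2 + o (g(o, v) = o - 2 = -2 + o)
Q = 16 (Q = -2 + 18 = 16)
(-6*F(4, l(5)))*Q = -6*625**2*16 = -6*390625*16 = -2343750*16 = -37500000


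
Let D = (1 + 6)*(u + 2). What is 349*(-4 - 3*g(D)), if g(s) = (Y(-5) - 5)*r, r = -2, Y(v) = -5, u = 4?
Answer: -22336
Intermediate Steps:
D = 42 (D = (1 + 6)*(4 + 2) = 7*6 = 42)
g(s) = 20 (g(s) = (-5 - 5)*(-2) = -10*(-2) = 20)
349*(-4 - 3*g(D)) = 349*(-4 - 3*20) = 349*(-4 - 60) = 349*(-64) = -22336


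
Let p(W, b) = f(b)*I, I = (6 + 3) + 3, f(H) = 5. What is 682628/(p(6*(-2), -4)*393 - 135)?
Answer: 682628/23445 ≈ 29.116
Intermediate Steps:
I = 12 (I = 9 + 3 = 12)
p(W, b) = 60 (p(W, b) = 5*12 = 60)
682628/(p(6*(-2), -4)*393 - 135) = 682628/(60*393 - 135) = 682628/(23580 - 135) = 682628/23445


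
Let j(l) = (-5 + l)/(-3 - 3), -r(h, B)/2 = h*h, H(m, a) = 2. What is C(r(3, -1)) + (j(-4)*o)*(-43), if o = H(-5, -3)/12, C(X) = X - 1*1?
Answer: -119/4 ≈ -29.750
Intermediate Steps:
r(h, B) = -2*h**2 (r(h, B) = -2*h*h = -2*h**2)
C(X) = -1 + X (C(X) = X - 1 = -1 + X)
o = 1/6 (o = 2/12 = 2*(1/12) = 1/6 ≈ 0.16667)
j(l) = 5/6 - l/6 (j(l) = (-5 + l)/(-6) = (-5 + l)*(-1/6) = 5/6 - l/6)
C(r(3, -1)) + (j(-4)*o)*(-43) = (-1 - 2*3**2) + ((5/6 - 1/6*(-4))*(1/6))*(-43) = (-1 - 2*9) + ((5/6 + 2/3)*(1/6))*(-43) = (-1 - 18) + ((3/2)*(1/6))*(-43) = -19 + (1/4)*(-43) = -19 - 43/4 = -119/4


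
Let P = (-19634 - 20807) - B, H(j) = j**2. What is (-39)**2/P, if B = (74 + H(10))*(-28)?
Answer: -1521/35569 ≈ -0.042762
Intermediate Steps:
B = -4872 (B = (74 + 10**2)*(-28) = (74 + 100)*(-28) = 174*(-28) = -4872)
P = -35569 (P = (-19634 - 20807) - 1*(-4872) = -40441 + 4872 = -35569)
(-39)**2/P = (-39)**2/(-35569) = 1521*(-1/35569) = -1521/35569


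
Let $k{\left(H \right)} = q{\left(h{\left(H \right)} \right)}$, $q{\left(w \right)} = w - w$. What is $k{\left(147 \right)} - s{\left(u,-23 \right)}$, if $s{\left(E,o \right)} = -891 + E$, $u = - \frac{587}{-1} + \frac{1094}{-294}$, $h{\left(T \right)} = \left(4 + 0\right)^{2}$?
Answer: $\frac{45235}{147} \approx 307.72$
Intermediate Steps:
$h{\left(T \right)} = 16$ ($h{\left(T \right)} = 4^{2} = 16$)
$u = \frac{85742}{147}$ ($u = \left(-587\right) \left(-1\right) + 1094 \left(- \frac{1}{294}\right) = 587 - \frac{547}{147} = \frac{85742}{147} \approx 583.28$)
$q{\left(w \right)} = 0$
$k{\left(H \right)} = 0$
$k{\left(147 \right)} - s{\left(u,-23 \right)} = 0 - \left(-891 + \frac{85742}{147}\right) = 0 - - \frac{45235}{147} = 0 + \frac{45235}{147} = \frac{45235}{147}$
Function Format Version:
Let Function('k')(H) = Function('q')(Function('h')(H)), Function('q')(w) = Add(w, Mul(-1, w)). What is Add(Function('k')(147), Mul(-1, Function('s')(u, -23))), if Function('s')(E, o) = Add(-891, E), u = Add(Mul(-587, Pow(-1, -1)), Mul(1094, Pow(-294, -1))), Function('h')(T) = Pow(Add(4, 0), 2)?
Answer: Rational(45235, 147) ≈ 307.72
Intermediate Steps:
Function('h')(T) = 16 (Function('h')(T) = Pow(4, 2) = 16)
u = Rational(85742, 147) (u = Add(Mul(-587, -1), Mul(1094, Rational(-1, 294))) = Add(587, Rational(-547, 147)) = Rational(85742, 147) ≈ 583.28)
Function('q')(w) = 0
Function('k')(H) = 0
Add(Function('k')(147), Mul(-1, Function('s')(u, -23))) = Add(0, Mul(-1, Add(-891, Rational(85742, 147)))) = Add(0, Mul(-1, Rational(-45235, 147))) = Add(0, Rational(45235, 147)) = Rational(45235, 147)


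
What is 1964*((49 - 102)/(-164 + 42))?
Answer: 52046/61 ≈ 853.21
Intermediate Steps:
1964*((49 - 102)/(-164 + 42)) = 1964*(-53/(-122)) = 1964*(-53*(-1/122)) = 1964*(53/122) = 52046/61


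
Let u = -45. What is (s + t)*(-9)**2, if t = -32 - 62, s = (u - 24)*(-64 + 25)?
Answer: 210357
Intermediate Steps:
s = 2691 (s = (-45 - 24)*(-64 + 25) = -69*(-39) = 2691)
t = -94
(s + t)*(-9)**2 = (2691 - 94)*(-9)**2 = 2597*81 = 210357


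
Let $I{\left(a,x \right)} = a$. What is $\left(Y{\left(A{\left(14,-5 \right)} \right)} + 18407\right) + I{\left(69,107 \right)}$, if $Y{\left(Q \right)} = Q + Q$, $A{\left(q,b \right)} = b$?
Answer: $18466$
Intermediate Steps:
$Y{\left(Q \right)} = 2 Q$
$\left(Y{\left(A{\left(14,-5 \right)} \right)} + 18407\right) + I{\left(69,107 \right)} = \left(2 \left(-5\right) + 18407\right) + 69 = \left(-10 + 18407\right) + 69 = 18397 + 69 = 18466$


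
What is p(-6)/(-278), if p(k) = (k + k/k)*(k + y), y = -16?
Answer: -55/139 ≈ -0.39568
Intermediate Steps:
p(k) = (1 + k)*(-16 + k) (p(k) = (k + k/k)*(k - 16) = (k + 1)*(-16 + k) = (1 + k)*(-16 + k))
p(-6)/(-278) = (-16 + (-6)² - 15*(-6))/(-278) = (-16 + 36 + 90)*(-1/278) = 110*(-1/278) = -55/139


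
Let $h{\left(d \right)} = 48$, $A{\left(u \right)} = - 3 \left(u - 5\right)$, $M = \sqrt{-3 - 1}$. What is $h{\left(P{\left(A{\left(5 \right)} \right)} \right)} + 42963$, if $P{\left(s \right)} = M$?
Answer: $43011$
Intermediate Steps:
$M = 2 i$ ($M = \sqrt{-4} = 2 i \approx 2.0 i$)
$A{\left(u \right)} = 15 - 3 u$ ($A{\left(u \right)} = - 3 \left(-5 + u\right) = 15 - 3 u$)
$P{\left(s \right)} = 2 i$
$h{\left(P{\left(A{\left(5 \right)} \right)} \right)} + 42963 = 48 + 42963 = 43011$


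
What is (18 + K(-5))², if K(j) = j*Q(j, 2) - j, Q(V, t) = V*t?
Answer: 5329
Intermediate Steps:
K(j) = -j + 2*j² (K(j) = j*(j*2) - j = j*(2*j) - j = 2*j² - j = -j + 2*j²)
(18 + K(-5))² = (18 - 5*(-1 + 2*(-5)))² = (18 - 5*(-1 - 10))² = (18 - 5*(-11))² = (18 + 55)² = 73² = 5329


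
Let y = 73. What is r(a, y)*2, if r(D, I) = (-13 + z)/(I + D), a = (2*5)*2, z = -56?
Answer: -46/31 ≈ -1.4839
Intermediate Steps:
a = 20 (a = 10*2 = 20)
r(D, I) = -69/(D + I) (r(D, I) = (-13 - 56)/(I + D) = -69/(D + I))
r(a, y)*2 = -69/(20 + 73)*2 = -69/93*2 = -69*1/93*2 = -23/31*2 = -46/31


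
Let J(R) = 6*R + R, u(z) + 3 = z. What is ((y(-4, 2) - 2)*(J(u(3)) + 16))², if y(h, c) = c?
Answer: 0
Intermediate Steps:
u(z) = -3 + z
J(R) = 7*R
((y(-4, 2) - 2)*(J(u(3)) + 16))² = ((2 - 2)*(7*(-3 + 3) + 16))² = (0*(7*0 + 16))² = (0*(0 + 16))² = (0*16)² = 0² = 0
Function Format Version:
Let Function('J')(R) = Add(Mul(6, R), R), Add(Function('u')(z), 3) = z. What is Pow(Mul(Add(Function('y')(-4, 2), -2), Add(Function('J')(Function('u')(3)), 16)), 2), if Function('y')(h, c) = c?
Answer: 0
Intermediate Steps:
Function('u')(z) = Add(-3, z)
Function('J')(R) = Mul(7, R)
Pow(Mul(Add(Function('y')(-4, 2), -2), Add(Function('J')(Function('u')(3)), 16)), 2) = Pow(Mul(Add(2, -2), Add(Mul(7, Add(-3, 3)), 16)), 2) = Pow(Mul(0, Add(Mul(7, 0), 16)), 2) = Pow(Mul(0, Add(0, 16)), 2) = Pow(Mul(0, 16), 2) = Pow(0, 2) = 0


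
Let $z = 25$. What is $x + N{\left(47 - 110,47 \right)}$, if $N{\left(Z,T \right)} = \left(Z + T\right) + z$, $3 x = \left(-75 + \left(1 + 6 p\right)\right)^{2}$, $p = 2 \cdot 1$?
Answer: $\frac{3871}{3} \approx 1290.3$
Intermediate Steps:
$p = 2$
$x = \frac{3844}{3}$ ($x = \frac{\left(-75 + \left(1 + 6 \cdot 2\right)\right)^{2}}{3} = \frac{\left(-75 + \left(1 + 12\right)\right)^{2}}{3} = \frac{\left(-75 + 13\right)^{2}}{3} = \frac{\left(-62\right)^{2}}{3} = \frac{1}{3} \cdot 3844 = \frac{3844}{3} \approx 1281.3$)
$N{\left(Z,T \right)} = 25 + T + Z$ ($N{\left(Z,T \right)} = \left(Z + T\right) + 25 = \left(T + Z\right) + 25 = 25 + T + Z$)
$x + N{\left(47 - 110,47 \right)} = \frac{3844}{3} + \left(25 + 47 + \left(47 - 110\right)\right) = \frac{3844}{3} + \left(25 + 47 - 63\right) = \frac{3844}{3} + 9 = \frac{3871}{3}$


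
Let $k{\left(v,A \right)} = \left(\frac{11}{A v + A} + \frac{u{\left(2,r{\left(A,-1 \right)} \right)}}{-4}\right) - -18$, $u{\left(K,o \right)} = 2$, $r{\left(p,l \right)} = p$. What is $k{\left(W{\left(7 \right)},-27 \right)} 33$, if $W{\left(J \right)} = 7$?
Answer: $\frac{41459}{72} \approx 575.82$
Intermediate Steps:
$k{\left(v,A \right)} = \frac{35}{2} + \frac{11}{A + A v}$ ($k{\left(v,A \right)} = \left(\frac{11}{A v + A} + \frac{2}{-4}\right) - -18 = \left(\frac{11}{A + A v} + 2 \left(- \frac{1}{4}\right)\right) + 18 = \left(\frac{11}{A + A v} - \frac{1}{2}\right) + 18 = \left(- \frac{1}{2} + \frac{11}{A + A v}\right) + 18 = \frac{35}{2} + \frac{11}{A + A v}$)
$k{\left(W{\left(7 \right)},-27 \right)} 33 = \frac{22 + 35 \left(-27\right) + 35 \left(-27\right) 7}{2 \left(-27\right) \left(1 + 7\right)} 33 = \frac{1}{2} \left(- \frac{1}{27}\right) \frac{1}{8} \left(22 - 945 - 6615\right) 33 = \frac{1}{2} \left(- \frac{1}{27}\right) \frac{1}{8} \left(-7538\right) 33 = \frac{3769}{216} \cdot 33 = \frac{41459}{72}$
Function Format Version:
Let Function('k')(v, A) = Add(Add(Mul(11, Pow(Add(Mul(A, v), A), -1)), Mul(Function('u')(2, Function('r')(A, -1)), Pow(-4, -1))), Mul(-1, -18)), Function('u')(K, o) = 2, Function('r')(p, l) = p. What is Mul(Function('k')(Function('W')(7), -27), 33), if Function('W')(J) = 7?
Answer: Rational(41459, 72) ≈ 575.82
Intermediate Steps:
Function('k')(v, A) = Add(Rational(35, 2), Mul(11, Pow(Add(A, Mul(A, v)), -1))) (Function('k')(v, A) = Add(Add(Mul(11, Pow(Add(Mul(A, v), A), -1)), Mul(2, Pow(-4, -1))), Mul(-1, -18)) = Add(Add(Mul(11, Pow(Add(A, Mul(A, v)), -1)), Mul(2, Rational(-1, 4))), 18) = Add(Add(Mul(11, Pow(Add(A, Mul(A, v)), -1)), Rational(-1, 2)), 18) = Add(Add(Rational(-1, 2), Mul(11, Pow(Add(A, Mul(A, v)), -1))), 18) = Add(Rational(35, 2), Mul(11, Pow(Add(A, Mul(A, v)), -1))))
Mul(Function('k')(Function('W')(7), -27), 33) = Mul(Mul(Rational(1, 2), Pow(-27, -1), Pow(Add(1, 7), -1), Add(22, Mul(35, -27), Mul(35, -27, 7))), 33) = Mul(Mul(Rational(1, 2), Rational(-1, 27), Pow(8, -1), Add(22, -945, -6615)), 33) = Mul(Mul(Rational(1, 2), Rational(-1, 27), Rational(1, 8), -7538), 33) = Mul(Rational(3769, 216), 33) = Rational(41459, 72)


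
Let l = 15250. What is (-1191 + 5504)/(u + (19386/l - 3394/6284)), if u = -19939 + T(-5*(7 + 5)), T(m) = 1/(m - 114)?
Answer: -4494845245125/20778914663339 ≈ -0.21632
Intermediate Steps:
T(m) = 1/(-114 + m)
u = -3469387/174 (u = -19939 + 1/(-114 - 5*(7 + 5)) = -19939 + 1/(-114 - 5*12) = -19939 + 1/(-114 - 60) = -19939 + 1/(-174) = -19939 - 1/174 = -3469387/174 ≈ -19939.)
(-1191 + 5504)/(u + (19386/l - 3394/6284)) = (-1191 + 5504)/(-3469387/174 + (19386/15250 - 3394/6284)) = 4313/(-3469387/174 + (19386*(1/15250) - 3394*1/6284)) = 4313/(-3469387/174 + (9693/7625 - 1697/3142)) = 4313/(-3469387/174 + 17515781/23957750) = 4313/(-20778914663339/1042162125) = 4313*(-1042162125/20778914663339) = -4494845245125/20778914663339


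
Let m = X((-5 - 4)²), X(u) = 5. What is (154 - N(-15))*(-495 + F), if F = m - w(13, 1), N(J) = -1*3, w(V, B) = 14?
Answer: -79128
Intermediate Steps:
m = 5
N(J) = -3
F = -9 (F = 5 - 1*14 = 5 - 14 = -9)
(154 - N(-15))*(-495 + F) = (154 - 1*(-3))*(-495 - 9) = (154 + 3)*(-504) = 157*(-504) = -79128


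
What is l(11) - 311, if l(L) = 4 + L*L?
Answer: -186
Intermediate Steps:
l(L) = 4 + L**2
l(11) - 311 = (4 + 11**2) - 311 = (4 + 121) - 311 = 125 - 311 = -186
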